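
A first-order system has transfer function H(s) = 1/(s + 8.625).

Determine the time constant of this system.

For H(s) = 1/(s + 1/τ), the pole is at -1/τ = -8.625, so τ = 1/8.625 = 0.1159 s.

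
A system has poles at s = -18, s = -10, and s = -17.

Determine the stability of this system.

All poles are in the left half-plane. System is stable.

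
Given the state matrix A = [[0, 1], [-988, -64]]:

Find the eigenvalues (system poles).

det(A - λI) = λ² - (-64)λ + 988 = (λ - (-38))(λ - (-26)). Eigenvalues: -38, -26.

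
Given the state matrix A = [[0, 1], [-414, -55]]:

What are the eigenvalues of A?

det(A - λI) = λ² - (-55)λ + 414 = (λ - (-9))(λ - (-46)). Eigenvalues: -9, -46.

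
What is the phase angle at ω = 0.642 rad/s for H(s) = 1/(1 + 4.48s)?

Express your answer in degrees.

Phase = -arctan(ωτ) = -arctan(0.642 × 4.48) = -70.8°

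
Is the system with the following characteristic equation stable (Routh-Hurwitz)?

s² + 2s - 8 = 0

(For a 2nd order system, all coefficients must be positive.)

Coefficients: 1, 2, -8. c=-8 not positive, so system is unstable.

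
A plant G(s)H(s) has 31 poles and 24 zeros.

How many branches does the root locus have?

Root locus has n branches where n = number of poles = 31.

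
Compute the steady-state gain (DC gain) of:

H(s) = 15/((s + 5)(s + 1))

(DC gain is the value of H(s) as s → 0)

DC gain = H(0) = 15/(5 × 1) = 15/5 = 3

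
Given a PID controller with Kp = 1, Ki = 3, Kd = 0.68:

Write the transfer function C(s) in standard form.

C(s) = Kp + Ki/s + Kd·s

Substituting values: C(s) = 1 + 3/s + 0.68s = (0.68s² + s + 3)/s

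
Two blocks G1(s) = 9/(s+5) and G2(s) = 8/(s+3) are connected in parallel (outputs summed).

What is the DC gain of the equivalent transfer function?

Parallel: G_eq = G1 + G2. DC gain = G1(0) + G2(0) = 9/5 + 8/3 = 1.8 + 2.6667 = 4.4667.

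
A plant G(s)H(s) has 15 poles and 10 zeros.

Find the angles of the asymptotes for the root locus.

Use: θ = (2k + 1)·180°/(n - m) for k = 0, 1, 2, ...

n - m = 15 - 10 = 5. Angles: θk = (2k + 1)·180°/5 = 36°, 108°, 180°, 252°, 324°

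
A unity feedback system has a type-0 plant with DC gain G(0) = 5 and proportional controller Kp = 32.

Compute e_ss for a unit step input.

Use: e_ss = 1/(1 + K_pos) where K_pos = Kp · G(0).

K_pos = Kp · G(0) = 32 × 5 = 160. e_ss = 1/(1 + 160) = 0.0062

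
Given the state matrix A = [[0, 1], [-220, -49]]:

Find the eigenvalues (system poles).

det(A - λI) = λ² - (-49)λ + 220 = (λ - (-5))(λ - (-44)). Eigenvalues: -5, -44.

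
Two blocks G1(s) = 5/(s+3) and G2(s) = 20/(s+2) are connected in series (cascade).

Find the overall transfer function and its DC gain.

Series: multiply transfer functions. G_eq = 5/(s+3) × 20/(s+2) = 100/((s+3)(s+2)). DC gain = 100/(3×2) = 16.6667.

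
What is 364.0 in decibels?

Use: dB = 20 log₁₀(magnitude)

dB = 20 log₁₀(364.0) = 51.2 dB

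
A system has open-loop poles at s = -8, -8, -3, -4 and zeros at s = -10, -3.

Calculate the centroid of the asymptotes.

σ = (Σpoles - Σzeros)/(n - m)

σ = (Σpoles - Σzeros)/(n - m) = (-23 - (-13))/(4 - 2) = -10/2 = -5.0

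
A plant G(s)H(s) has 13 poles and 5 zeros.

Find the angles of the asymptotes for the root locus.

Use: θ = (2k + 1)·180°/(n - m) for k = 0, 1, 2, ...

n - m = 13 - 5 = 8. Angles: θk = (2k + 1)·180°/8 = 22.5°, 67.5°, 112.5°, 157.5°, 202.5°, 247.5°, 292.5°, 337.5°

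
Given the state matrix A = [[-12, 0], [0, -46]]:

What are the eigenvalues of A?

For diagonal matrix, eigenvalues are diagonal entries: λ₁ = -12, λ₂ = -46.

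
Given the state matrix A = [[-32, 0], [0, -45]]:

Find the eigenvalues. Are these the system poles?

For diagonal matrix, eigenvalues are diagonal entries: λ₁ = -32, λ₂ = -45. Eigenvalues of A = system poles.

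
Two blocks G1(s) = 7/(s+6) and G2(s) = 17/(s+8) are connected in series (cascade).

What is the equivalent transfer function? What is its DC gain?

Series: multiply transfer functions. G_eq = 7/(s+6) × 17/(s+8) = 119/((s+6)(s+8)). DC gain = 119/(6×8) = 2.4792.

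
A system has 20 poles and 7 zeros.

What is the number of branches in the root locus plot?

Root locus has n branches where n = number of poles = 20.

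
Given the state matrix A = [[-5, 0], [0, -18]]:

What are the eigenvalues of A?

For diagonal matrix, eigenvalues are diagonal entries: λ₁ = -5, λ₂ = -18.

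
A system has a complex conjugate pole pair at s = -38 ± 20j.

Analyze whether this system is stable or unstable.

Real part of poles is -38 (< 0, left half-plane). Stable.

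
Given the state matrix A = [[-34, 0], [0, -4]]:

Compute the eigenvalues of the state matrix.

For diagonal matrix, eigenvalues are diagonal entries: λ₁ = -34, λ₂ = -4.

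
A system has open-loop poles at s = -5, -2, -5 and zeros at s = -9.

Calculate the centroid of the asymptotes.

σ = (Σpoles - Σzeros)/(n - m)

σ = (Σpoles - Σzeros)/(n - m) = (-12 - (-9))/(3 - 1) = -3/2 = -1.5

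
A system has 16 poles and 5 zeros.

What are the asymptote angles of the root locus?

n - m = 16 - 5 = 11. Angles: θk = (2k + 1)·180°/11 = 16.36°, 49.09°, 81.82°, 114.55°, 147.27°, 180°, 212.73°, 245.45°, 278.18°, 310.91°, 343.64°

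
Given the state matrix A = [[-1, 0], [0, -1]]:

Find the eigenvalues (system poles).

For diagonal matrix, eigenvalues are diagonal entries: λ₁ = -1, λ₂ = -1.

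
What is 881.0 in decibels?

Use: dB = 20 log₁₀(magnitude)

dB = 20 log₁₀(881.0) = 58.9 dB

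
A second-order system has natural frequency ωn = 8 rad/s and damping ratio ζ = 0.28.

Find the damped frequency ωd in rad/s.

ωd = ωn√(1 - ζ²) = 8√(1 - 0.28²) = 7.68 rad/s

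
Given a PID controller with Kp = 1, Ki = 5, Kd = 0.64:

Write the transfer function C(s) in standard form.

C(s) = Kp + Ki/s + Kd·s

Substituting values: C(s) = 1 + 5/s + 0.64s = (0.64s² + s + 5)/s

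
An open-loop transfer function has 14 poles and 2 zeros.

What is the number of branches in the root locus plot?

Root locus has n branches where n = number of poles = 14.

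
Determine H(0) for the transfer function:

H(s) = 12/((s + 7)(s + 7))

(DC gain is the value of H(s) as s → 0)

DC gain = H(0) = 12/(7 × 7) = 12/49 = 0.2449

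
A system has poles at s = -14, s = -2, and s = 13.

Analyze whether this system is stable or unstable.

Pole(s) at s = 13 are not in the left half-plane. System is unstable.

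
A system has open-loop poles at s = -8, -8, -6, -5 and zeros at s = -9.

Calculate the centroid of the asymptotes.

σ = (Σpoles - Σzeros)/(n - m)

σ = (Σpoles - Σzeros)/(n - m) = (-27 - (-9))/(4 - 1) = -18/3 = -6.0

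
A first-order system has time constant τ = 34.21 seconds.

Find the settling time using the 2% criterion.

For first-order system, 2% settling time ≈ 4τ = 4 × 34.21 = 136.84 s.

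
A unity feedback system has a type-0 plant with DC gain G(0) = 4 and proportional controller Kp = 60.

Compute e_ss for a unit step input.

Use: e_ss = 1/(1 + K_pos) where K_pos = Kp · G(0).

K_pos = Kp · G(0) = 60 × 4 = 240. e_ss = 1/(1 + 240) = 0.0041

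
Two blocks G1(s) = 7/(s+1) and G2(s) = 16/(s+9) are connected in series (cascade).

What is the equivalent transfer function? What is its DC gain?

Series: multiply transfer functions. G_eq = 7/(s+1) × 16/(s+9) = 112/((s+1)(s+9)). DC gain = 112/(1×9) = 12.4444.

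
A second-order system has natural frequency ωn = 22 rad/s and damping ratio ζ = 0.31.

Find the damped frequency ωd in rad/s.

ωd = ωn√(1 - ζ²) = 22√(1 - 0.31²) = 20.92 rad/s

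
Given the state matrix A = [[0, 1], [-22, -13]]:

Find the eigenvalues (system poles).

det(A - λI) = λ² - (-13)λ + 22 = (λ - (-11))(λ - (-2)). Eigenvalues: -11, -2.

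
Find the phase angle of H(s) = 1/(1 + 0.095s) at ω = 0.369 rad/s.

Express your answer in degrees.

Phase = -arctan(ωτ) = -arctan(0.369 × 0.095) = -2.0°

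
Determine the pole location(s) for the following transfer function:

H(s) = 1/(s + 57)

Pole is where denominator = 0: s + 57 = 0, so s = -57.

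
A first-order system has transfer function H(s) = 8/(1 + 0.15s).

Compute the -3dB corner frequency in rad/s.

Corner frequency = 1/τ = 1/0.15 = 6.667 rad/s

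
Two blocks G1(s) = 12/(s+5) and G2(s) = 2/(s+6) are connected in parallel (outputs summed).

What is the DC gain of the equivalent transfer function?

Parallel: G_eq = G1 + G2. DC gain = G1(0) + G2(0) = 12/5 + 2/6 = 2.4 + 0.3333 = 2.7333.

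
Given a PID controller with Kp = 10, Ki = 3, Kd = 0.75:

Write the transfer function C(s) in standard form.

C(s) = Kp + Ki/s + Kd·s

Substituting values: C(s) = 10 + 3/s + 0.75s = (0.75s² + 10s + 3)/s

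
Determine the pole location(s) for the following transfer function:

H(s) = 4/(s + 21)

Pole is where denominator = 0: s + 21 = 0, so s = -21.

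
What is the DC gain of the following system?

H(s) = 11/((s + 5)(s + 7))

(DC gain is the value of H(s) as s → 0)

DC gain = H(0) = 11/(5 × 7) = 11/35 = 0.3143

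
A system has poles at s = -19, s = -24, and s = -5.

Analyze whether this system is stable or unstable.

All poles are in the left half-plane. System is stable.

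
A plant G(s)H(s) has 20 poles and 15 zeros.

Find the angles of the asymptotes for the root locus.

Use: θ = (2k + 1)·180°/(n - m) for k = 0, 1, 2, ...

n - m = 20 - 15 = 5. Angles: θk = (2k + 1)·180°/5 = 36°, 108°, 180°, 252°, 324°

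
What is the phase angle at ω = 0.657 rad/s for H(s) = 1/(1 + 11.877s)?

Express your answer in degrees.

Phase = -arctan(ωτ) = -arctan(0.657 × 11.877) = -82.7°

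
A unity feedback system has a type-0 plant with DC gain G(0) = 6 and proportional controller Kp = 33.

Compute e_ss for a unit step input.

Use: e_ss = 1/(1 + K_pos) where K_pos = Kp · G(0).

K_pos = Kp · G(0) = 33 × 6 = 198. e_ss = 1/(1 + 198) = 0.0050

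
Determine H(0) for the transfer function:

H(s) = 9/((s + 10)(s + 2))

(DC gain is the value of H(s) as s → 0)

DC gain = H(0) = 9/(10 × 2) = 9/20 = 0.45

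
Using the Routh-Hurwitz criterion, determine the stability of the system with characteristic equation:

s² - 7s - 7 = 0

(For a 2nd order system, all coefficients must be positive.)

Coefficients: 1, -7, -7. b=-7, c=-7 not positive, so system is unstable.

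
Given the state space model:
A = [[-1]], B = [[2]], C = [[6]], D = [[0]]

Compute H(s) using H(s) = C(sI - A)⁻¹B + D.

(sI - A)⁻¹ = 1/(s + 1). H(s) = 6 × 2/(s + 1) + 0 = 12/(s + 1).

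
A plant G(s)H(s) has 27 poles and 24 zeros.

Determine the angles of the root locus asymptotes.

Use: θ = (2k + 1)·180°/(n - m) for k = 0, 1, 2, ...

n - m = 27 - 24 = 3. Angles: θk = (2k + 1)·180°/3 = 60°, 180°, 300°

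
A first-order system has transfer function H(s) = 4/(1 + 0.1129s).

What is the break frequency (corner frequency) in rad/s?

Corner frequency = 1/τ = 1/0.1129 = 8.857 rad/s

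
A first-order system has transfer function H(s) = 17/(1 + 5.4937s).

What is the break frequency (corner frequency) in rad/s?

Corner frequency = 1/τ = 1/5.4937 = 0.182 rad/s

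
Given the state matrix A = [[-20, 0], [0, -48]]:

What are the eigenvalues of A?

For diagonal matrix, eigenvalues are diagonal entries: λ₁ = -20, λ₂ = -48.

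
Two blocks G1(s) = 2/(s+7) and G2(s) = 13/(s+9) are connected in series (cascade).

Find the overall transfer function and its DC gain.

Series: multiply transfer functions. G_eq = 2/(s+7) × 13/(s+9) = 26/((s+7)(s+9)). DC gain = 26/(7×9) = 0.4127.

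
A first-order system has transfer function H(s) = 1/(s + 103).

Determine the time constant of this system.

For H(s) = 1/(s + 1/τ), the pole is at -1/τ = -103, so τ = 1/103 = 0.0097 s.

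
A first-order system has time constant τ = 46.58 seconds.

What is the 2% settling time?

For first-order system, 2% settling time ≈ 4τ = 4 × 46.58 = 186.32 s.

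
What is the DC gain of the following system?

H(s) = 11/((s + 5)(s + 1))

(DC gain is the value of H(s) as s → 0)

DC gain = H(0) = 11/(5 × 1) = 11/5 = 2.2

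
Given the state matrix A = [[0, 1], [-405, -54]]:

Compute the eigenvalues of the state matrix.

det(A - λI) = λ² - (-54)λ + 405 = (λ - (-9))(λ - (-45)). Eigenvalues: -9, -45.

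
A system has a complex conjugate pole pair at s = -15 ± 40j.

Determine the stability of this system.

Real part of poles is -15 (< 0, left half-plane). Stable.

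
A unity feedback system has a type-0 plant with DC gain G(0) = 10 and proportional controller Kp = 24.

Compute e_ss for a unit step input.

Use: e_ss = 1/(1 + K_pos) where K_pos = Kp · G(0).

K_pos = Kp · G(0) = 24 × 10 = 240. e_ss = 1/(1 + 240) = 0.0041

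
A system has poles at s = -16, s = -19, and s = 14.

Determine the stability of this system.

Pole(s) at s = 14 are not in the left half-plane. System is unstable.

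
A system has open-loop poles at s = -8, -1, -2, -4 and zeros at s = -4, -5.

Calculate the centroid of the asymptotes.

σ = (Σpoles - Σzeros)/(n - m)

σ = (Σpoles - Σzeros)/(n - m) = (-15 - (-9))/(4 - 2) = -6/2 = -3.0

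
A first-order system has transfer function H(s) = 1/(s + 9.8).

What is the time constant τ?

For H(s) = 1/(s + 1/τ), the pole is at -1/τ = -9.8, so τ = 1/9.8 = 0.1020 s.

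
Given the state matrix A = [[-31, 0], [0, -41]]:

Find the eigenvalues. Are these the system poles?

For diagonal matrix, eigenvalues are diagonal entries: λ₁ = -31, λ₂ = -41. Eigenvalues of A = system poles.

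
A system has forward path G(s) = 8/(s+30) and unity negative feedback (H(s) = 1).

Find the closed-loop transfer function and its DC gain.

T(s) = G/(1+GH) = [8/(s+30)] / [1 + 8/(s+30)] = 8/(s+30+8) = 8/(s+38). DC gain = 8/38 = 0.2105.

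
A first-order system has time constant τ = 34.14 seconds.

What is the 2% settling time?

For first-order system, 2% settling time ≈ 4τ = 4 × 34.14 = 136.56 s.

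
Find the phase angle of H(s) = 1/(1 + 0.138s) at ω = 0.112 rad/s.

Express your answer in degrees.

Phase = -arctan(ωτ) = -arctan(0.112 × 0.138) = -0.9°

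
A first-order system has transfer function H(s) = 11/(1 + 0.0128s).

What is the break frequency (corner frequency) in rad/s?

Corner frequency = 1/τ = 1/0.0128 = 78.125 rad/s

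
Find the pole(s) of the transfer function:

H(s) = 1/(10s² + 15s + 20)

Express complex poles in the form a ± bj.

Discriminant = 15² - 4×10×20 = 225 - 800 = -575 < 0, so the poles are a complex conjugate pair s = (-15 ± j√575)/(2×10). Real part = -15/(2×10) = -15/20 = -0.75; imaginary part = ±√575/(2×10) ≈ 1.1990. Poles: s = -0.75 ± 1.1990j.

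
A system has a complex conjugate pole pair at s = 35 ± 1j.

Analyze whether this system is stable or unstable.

Real part of poles is 35 (> 0, right half-plane). Unstable.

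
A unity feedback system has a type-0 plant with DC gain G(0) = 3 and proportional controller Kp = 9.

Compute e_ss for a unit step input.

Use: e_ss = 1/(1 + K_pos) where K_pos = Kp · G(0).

K_pos = Kp · G(0) = 9 × 3 = 27. e_ss = 1/(1 + 27) = 0.0357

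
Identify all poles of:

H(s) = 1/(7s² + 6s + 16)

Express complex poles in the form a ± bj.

Discriminant = 6² - 4×7×16 = 36 - 448 = -412 < 0, so the poles are a complex conjugate pair s = (-6 ± j√412)/(2×7). Real part = -6/(2×7) = -6/14 ≈ -0.4286; imaginary part = ±√412/(2×7) ≈ 1.4498. Poles: s = -0.4286 ± 1.4498j.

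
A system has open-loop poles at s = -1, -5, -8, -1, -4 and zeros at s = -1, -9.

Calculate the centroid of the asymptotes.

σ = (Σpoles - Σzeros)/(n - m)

σ = (Σpoles - Σzeros)/(n - m) = (-19 - (-10))/(5 - 2) = -9/3 = -3.0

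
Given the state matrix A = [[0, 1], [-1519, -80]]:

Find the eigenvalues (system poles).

det(A - λI) = λ² - (-80)λ + 1519 = (λ - (-31))(λ - (-49)). Eigenvalues: -31, -49.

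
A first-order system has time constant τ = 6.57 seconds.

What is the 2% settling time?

For first-order system, 2% settling time ≈ 4τ = 4 × 6.57 = 26.28 s.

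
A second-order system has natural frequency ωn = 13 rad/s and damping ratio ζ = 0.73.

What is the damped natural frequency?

ωd = ωn√(1 - ζ²) = 13√(1 - 0.73²) = 8.88 rad/s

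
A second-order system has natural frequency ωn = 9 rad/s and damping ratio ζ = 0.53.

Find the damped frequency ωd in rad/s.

ωd = ωn√(1 - ζ²) = 9√(1 - 0.53²) = 7.63 rad/s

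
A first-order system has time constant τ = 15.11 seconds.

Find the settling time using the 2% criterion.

For first-order system, 2% settling time ≈ 4τ = 4 × 15.11 = 60.44 s.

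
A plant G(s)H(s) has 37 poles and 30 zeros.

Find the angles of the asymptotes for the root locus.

n - m = 37 - 30 = 7. Angles: θk = (2k + 1)·180°/7 = 25.71°, 77.14°, 128.57°, 180°, 231.43°, 282.86°, 334.29°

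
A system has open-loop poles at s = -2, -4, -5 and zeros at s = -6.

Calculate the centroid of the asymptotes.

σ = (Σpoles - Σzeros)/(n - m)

σ = (Σpoles - Σzeros)/(n - m) = (-11 - (-6))/(3 - 1) = -5/2 = -2.5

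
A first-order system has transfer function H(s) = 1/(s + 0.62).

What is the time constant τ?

For H(s) = 1/(s + 1/τ), the pole is at -1/τ = -0.62, so τ = 1/0.62 = 1.6129 s.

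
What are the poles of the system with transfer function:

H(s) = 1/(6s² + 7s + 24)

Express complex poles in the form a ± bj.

Discriminant = 7² - 4×6×24 = 49 - 576 = -527 < 0, so the poles are a complex conjugate pair s = (-7 ± j√527)/(2×6). Real part = -7/(2×6) = -7/12 ≈ -0.5833; imaginary part = ±√527/(2×6) ≈ 1.9130. Poles: s = -0.5833 ± 1.9130j.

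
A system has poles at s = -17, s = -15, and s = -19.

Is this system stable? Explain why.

All poles are in the left half-plane. System is stable.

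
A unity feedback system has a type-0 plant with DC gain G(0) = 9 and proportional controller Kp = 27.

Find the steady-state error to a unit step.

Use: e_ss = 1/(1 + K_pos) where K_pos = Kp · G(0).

K_pos = Kp · G(0) = 27 × 9 = 243. e_ss = 1/(1 + 243) = 0.0041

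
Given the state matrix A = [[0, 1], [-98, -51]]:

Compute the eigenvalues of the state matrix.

det(A - λI) = λ² - (-51)λ + 98 = (λ - (-49))(λ - (-2)). Eigenvalues: -49, -2.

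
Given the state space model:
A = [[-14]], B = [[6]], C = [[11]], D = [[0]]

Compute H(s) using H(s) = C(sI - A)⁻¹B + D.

(sI - A)⁻¹ = 1/(s + 14). H(s) = 11 × 6/(s + 14) + 0 = 66/(s + 14).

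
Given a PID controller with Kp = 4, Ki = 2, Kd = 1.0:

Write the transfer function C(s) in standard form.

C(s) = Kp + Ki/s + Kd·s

Substituting values: C(s) = 4 + 2/s + 1.0s = (s² + 4s + 2)/s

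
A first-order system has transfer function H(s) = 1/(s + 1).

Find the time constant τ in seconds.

For H(s) = 1/(s + 1/τ), the pole is at -1/τ = -1, so τ = 1/1 = 1 s.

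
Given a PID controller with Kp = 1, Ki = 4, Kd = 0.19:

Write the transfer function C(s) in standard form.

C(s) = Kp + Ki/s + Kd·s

Substituting values: C(s) = 1 + 4/s + 0.19s = (0.19s² + s + 4)/s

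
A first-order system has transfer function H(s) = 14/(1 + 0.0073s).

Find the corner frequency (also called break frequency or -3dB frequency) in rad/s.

Corner frequency = 1/τ = 1/0.0073 = 136.986 rad/s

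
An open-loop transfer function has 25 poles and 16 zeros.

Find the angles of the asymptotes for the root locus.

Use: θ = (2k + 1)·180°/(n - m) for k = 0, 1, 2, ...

n - m = 25 - 16 = 9. Angles: θk = (2k + 1)·180°/9 = 20°, 60°, 100°, 140°, 180°, 220°, 260°, 300°, 340°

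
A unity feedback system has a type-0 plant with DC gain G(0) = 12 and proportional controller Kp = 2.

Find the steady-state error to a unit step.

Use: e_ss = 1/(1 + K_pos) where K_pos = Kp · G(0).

K_pos = Kp · G(0) = 2 × 12 = 24. e_ss = 1/(1 + 24) = 0.04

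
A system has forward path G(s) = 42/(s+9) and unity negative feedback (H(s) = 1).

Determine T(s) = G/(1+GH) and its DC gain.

T(s) = G/(1+GH) = [42/(s+9)] / [1 + 42/(s+9)] = 42/(s+9+42) = 42/(s+51). DC gain = 42/51 = 0.8235.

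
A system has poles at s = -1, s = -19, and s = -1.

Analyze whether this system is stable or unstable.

All poles are in the left half-plane. System is stable.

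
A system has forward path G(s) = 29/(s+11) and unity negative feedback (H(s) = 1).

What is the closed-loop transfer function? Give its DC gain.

T(s) = G/(1+GH) = [29/(s+11)] / [1 + 29/(s+11)] = 29/(s+11+29) = 29/(s+40). DC gain = 29/40 = 0.725.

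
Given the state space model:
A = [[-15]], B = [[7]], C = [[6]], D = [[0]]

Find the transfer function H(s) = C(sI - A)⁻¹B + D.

(sI - A)⁻¹ = 1/(s + 15). H(s) = 6 × 7/(s + 15) + 0 = 42/(s + 15).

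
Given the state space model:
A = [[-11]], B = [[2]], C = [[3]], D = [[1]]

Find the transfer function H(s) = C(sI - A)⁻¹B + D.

(sI - A)⁻¹ = 1/(s + 11). H(s) = 3×2/(s + 11) + 1 = (s + 17)/(s + 11).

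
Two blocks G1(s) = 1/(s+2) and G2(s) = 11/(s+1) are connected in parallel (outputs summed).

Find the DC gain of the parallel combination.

Parallel: G_eq = G1 + G2. DC gain = G1(0) + G2(0) = 1/2 + 11/1 = 0.5 + 11 = 11.5.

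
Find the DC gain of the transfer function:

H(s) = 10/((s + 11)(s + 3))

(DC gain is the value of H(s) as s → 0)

DC gain = H(0) = 10/(11 × 3) = 10/33 = 0.3030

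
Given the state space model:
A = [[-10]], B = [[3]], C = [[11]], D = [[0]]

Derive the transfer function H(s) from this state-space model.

(sI - A)⁻¹ = 1/(s + 10). H(s) = 11 × 3/(s + 10) + 0 = 33/(s + 10).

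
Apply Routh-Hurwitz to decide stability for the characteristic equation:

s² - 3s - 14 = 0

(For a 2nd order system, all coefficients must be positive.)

Coefficients: 1, -3, -14. b=-3, c=-14 not positive, so system is unstable.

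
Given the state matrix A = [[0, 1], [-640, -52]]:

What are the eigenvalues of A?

det(A - λI) = λ² - (-52)λ + 640 = (λ - (-32))(λ - (-20)). Eigenvalues: -32, -20.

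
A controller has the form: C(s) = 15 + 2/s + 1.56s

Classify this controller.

This is a Proportional-Integral-Derivative (PID) controller.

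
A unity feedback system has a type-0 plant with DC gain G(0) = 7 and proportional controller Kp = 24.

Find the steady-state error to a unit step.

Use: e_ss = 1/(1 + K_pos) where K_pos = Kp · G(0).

K_pos = Kp · G(0) = 24 × 7 = 168. e_ss = 1/(1 + 168) = 0.0059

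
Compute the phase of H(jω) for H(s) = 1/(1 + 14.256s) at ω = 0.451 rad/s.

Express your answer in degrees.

Phase = -arctan(ωτ) = -arctan(0.451 × 14.256) = -81.2°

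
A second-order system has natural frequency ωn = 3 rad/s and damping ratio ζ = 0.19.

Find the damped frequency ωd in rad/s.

ωd = ωn√(1 - ζ²) = 3√(1 - 0.19²) = 2.95 rad/s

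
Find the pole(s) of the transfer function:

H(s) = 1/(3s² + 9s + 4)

Discriminant = 9² - 4×3×4 = 81 - 48 = 33 > 0, so two distinct real poles. Using quadratic formula: s = (-9 ± √33)/(2×3) = (-9 ± √33)/6, with √33 ≈ 5.7446. s₁ ≈ -0.5426, s₂ ≈ -2.4574. Poles: s₁ = -0.5426, s₂ = -2.4574.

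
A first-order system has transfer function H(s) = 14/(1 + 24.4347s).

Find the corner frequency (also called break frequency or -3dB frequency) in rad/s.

Corner frequency = 1/τ = 1/24.4347 = 0.041 rad/s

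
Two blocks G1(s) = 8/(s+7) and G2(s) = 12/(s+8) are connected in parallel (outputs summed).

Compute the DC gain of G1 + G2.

Parallel: G_eq = G1 + G2. DC gain = G1(0) + G2(0) = 8/7 + 12/8 = 1.1429 + 1.5 = 2.6429.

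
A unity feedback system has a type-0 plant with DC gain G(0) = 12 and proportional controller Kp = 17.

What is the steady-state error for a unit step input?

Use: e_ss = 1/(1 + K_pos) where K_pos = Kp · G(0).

K_pos = Kp · G(0) = 17 × 12 = 204. e_ss = 1/(1 + 204) = 0.0049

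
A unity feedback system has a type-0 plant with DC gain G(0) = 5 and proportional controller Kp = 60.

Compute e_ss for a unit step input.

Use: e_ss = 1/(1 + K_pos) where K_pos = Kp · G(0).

K_pos = Kp · G(0) = 60 × 5 = 300. e_ss = 1/(1 + 300) = 0.0033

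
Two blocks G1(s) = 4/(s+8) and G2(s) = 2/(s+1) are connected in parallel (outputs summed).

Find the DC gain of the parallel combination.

Parallel: G_eq = G1 + G2. DC gain = G1(0) + G2(0) = 4/8 + 2/1 = 0.5 + 2 = 2.5.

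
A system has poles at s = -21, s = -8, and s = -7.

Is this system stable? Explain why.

All poles are in the left half-plane. System is stable.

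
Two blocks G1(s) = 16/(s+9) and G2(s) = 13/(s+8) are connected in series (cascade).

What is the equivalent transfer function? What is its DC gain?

Series: multiply transfer functions. G_eq = 16/(s+9) × 13/(s+8) = 208/((s+9)(s+8)). DC gain = 208/(9×8) = 2.8889.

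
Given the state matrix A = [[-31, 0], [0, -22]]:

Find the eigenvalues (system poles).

For diagonal matrix, eigenvalues are diagonal entries: λ₁ = -31, λ₂ = -22.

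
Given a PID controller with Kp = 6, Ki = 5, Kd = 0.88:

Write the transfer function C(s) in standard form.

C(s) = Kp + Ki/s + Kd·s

Substituting values: C(s) = 6 + 5/s + 0.88s = (0.88s² + 6s + 5)/s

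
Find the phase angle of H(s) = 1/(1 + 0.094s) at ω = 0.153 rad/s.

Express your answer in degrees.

Phase = -arctan(ωτ) = -arctan(0.153 × 0.094) = -0.8°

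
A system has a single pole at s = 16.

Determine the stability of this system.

Pole at s = 16 is in the right half-plane. Unstable.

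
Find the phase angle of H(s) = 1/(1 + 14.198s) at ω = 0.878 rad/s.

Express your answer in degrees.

Phase = -arctan(ωτ) = -arctan(0.878 × 14.198) = -85.4°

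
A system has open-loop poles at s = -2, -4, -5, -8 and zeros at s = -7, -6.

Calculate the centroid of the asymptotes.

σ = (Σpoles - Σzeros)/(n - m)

σ = (Σpoles - Σzeros)/(n - m) = (-19 - (-13))/(4 - 2) = -6/2 = -3.0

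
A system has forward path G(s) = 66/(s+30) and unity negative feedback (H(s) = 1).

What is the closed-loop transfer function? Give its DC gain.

T(s) = G/(1+GH) = [66/(s+30)] / [1 + 66/(s+30)] = 66/(s+30+66) = 66/(s+96). DC gain = 66/96 = 0.6875.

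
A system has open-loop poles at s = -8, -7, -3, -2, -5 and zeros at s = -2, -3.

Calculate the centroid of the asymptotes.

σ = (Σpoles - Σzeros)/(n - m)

σ = (Σpoles - Σzeros)/(n - m) = (-25 - (-5))/(5 - 2) = -20/3 = -6.67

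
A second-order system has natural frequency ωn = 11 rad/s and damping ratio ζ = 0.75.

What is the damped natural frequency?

ωd = ωn√(1 - ζ²) = 11√(1 - 0.75²) = 7.28 rad/s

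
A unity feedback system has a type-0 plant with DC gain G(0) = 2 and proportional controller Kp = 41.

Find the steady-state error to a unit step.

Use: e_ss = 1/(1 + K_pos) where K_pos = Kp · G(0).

K_pos = Kp · G(0) = 41 × 2 = 82. e_ss = 1/(1 + 82) = 0.0120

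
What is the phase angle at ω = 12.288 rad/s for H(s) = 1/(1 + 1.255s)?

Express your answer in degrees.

Phase = -arctan(ωτ) = -arctan(12.288 × 1.255) = -86.3°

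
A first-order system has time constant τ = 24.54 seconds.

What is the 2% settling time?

For first-order system, 2% settling time ≈ 4τ = 4 × 24.54 = 98.16 s.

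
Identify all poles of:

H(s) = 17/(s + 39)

Pole is where denominator = 0: s + 39 = 0, so s = -39.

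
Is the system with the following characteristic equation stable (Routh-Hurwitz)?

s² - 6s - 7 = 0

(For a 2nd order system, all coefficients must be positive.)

Coefficients: 1, -6, -7. b=-6, c=-7 not positive, so system is unstable.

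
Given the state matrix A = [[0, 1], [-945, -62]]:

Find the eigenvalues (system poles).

det(A - λI) = λ² - (-62)λ + 945 = (λ - (-27))(λ - (-35)). Eigenvalues: -27, -35.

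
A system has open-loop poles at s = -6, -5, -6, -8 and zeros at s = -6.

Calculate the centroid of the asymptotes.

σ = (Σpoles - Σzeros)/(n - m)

σ = (Σpoles - Σzeros)/(n - m) = (-25 - (-6))/(4 - 1) = -19/3 = -6.33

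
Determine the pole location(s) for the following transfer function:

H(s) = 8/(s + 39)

Pole is where denominator = 0: s + 39 = 0, so s = -39.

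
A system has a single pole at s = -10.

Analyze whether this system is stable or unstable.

Pole at s = -10 is in the left half-plane. Stable.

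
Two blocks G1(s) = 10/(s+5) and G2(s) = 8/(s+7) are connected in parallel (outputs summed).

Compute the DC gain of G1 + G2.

Parallel: G_eq = G1 + G2. DC gain = G1(0) + G2(0) = 10/5 + 8/7 = 2 + 1.1429 = 3.1429.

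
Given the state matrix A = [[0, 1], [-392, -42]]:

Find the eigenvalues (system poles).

det(A - λI) = λ² - (-42)λ + 392 = (λ - (-28))(λ - (-14)). Eigenvalues: -28, -14.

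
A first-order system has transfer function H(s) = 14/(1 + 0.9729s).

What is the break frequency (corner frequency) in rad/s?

Corner frequency = 1/τ = 1/0.9729 = 1.028 rad/s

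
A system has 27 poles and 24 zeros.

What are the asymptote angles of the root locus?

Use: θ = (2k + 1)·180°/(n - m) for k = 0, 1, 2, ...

n - m = 27 - 24 = 3. Angles: θk = (2k + 1)·180°/3 = 60°, 180°, 300°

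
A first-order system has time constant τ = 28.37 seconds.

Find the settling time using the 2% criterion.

For first-order system, 2% settling time ≈ 4τ = 4 × 28.37 = 113.48 s.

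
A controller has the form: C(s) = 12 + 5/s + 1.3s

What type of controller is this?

This is a Proportional-Integral-Derivative (PID) controller.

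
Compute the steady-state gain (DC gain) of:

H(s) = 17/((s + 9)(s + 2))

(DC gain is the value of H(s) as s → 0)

DC gain = H(0) = 17/(9 × 2) = 17/18 = 0.9444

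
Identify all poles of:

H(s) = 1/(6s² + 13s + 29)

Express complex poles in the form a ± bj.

Discriminant = 13² - 4×6×29 = 169 - 696 = -527 < 0, so the poles are a complex conjugate pair s = (-13 ± j√527)/(2×6). Real part = -13/(2×6) = -13/12 ≈ -1.0833; imaginary part = ±√527/(2×6) ≈ 1.9130. Poles: s = -1.0833 ± 1.9130j.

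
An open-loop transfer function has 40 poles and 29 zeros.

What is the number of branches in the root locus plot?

Root locus has n branches where n = number of poles = 40.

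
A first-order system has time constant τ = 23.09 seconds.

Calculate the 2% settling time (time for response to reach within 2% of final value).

For first-order system, 2% settling time ≈ 4τ = 4 × 23.09 = 92.36 s.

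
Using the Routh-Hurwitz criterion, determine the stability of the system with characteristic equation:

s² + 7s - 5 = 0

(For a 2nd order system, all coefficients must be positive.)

Coefficients: 1, 7, -5. c=-5 not positive, so system is unstable.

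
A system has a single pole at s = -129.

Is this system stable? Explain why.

Pole at s = -129 is in the left half-plane. Stable.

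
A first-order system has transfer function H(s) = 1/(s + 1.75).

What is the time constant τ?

For H(s) = 1/(s + 1/τ), the pole is at -1/τ = -1.75, so τ = 1/1.75 = 0.5714 s.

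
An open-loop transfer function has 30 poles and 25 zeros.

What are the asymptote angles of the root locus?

n - m = 30 - 25 = 5. Angles: θk = (2k + 1)·180°/5 = 36°, 108°, 180°, 252°, 324°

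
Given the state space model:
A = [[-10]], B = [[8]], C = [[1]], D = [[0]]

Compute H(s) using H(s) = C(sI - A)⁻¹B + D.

(sI - A)⁻¹ = 1/(s + 10). H(s) = 1 × 8/(s + 10) + 0 = 8/(s + 10).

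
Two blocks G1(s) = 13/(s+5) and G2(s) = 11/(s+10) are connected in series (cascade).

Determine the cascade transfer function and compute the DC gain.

Series: multiply transfer functions. G_eq = 13/(s+5) × 11/(s+10) = 143/((s+5)(s+10)). DC gain = 143/(5×10) = 2.86.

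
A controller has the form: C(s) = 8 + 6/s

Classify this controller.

This is a Proportional-Integral (PI) controller.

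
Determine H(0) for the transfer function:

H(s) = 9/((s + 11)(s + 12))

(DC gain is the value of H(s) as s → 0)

DC gain = H(0) = 9/(11 × 12) = 9/132 = 0.0682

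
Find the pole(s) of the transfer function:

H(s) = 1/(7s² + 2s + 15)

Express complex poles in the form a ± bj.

Discriminant = 2² - 4×7×15 = 4 - 420 = -416 < 0, so the poles are a complex conjugate pair s = (-2 ± j√416)/(2×7). Real part = -2/(2×7) = -2/14 ≈ -0.1429; imaginary part = ±√416/(2×7) ≈ 1.4569. Poles: s = -0.1429 ± 1.4569j.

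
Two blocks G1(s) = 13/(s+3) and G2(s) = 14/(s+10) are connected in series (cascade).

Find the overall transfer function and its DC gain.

Series: multiply transfer functions. G_eq = 13/(s+3) × 14/(s+10) = 182/((s+3)(s+10)). DC gain = 182/(3×10) = 6.0667.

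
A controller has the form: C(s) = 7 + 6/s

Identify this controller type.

This is a Proportional-Integral (PI) controller.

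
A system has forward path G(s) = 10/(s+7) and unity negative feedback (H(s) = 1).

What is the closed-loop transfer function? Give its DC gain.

T(s) = G/(1+GH) = [10/(s+7)] / [1 + 10/(s+7)] = 10/(s+7+10) = 10/(s+17). DC gain = 10/17 = 0.5882.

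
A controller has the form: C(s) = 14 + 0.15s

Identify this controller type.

This is a Proportional-Derivative (PD) controller.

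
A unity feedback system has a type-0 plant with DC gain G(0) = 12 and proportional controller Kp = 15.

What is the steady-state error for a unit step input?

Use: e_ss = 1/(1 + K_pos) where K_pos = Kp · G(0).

K_pos = Kp · G(0) = 15 × 12 = 180. e_ss = 1/(1 + 180) = 0.0055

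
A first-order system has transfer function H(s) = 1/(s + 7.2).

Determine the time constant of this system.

For H(s) = 1/(s + 1/τ), the pole is at -1/τ = -7.2, so τ = 1/7.2 = 0.1389 s.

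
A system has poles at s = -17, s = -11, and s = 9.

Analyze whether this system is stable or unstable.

Pole(s) at s = 9 are not in the left half-plane. System is unstable.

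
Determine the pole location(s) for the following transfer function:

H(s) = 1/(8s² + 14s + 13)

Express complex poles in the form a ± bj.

Discriminant = 14² - 4×8×13 = 196 - 416 = -220 < 0, so the poles are a complex conjugate pair s = (-14 ± j√220)/(2×8). Real part = -14/(2×8) = -14/16 = -0.875; imaginary part = ±√220/(2×8) ≈ 0.9270. Poles: s = -0.875 ± 0.9270j.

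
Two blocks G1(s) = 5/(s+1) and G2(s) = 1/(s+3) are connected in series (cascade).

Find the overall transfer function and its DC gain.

Series: multiply transfer functions. G_eq = 5/(s+1) × 1/(s+3) = 5/((s+1)(s+3)). DC gain = 5/(1×3) = 1.6667.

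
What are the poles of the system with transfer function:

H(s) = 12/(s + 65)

Pole is where denominator = 0: s + 65 = 0, so s = -65.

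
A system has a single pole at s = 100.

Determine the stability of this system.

Pole at s = 100 is in the right half-plane. Unstable.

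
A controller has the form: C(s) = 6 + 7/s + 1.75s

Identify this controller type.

This is a Proportional-Integral-Derivative (PID) controller.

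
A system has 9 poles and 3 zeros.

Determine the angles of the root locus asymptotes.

n - m = 9 - 3 = 6. Angles: θk = (2k + 1)·180°/6 = 30°, 90°, 150°, 210°, 270°, 330°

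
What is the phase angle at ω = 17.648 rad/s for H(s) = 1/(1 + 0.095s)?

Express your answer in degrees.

Phase = -arctan(ωτ) = -arctan(17.648 × 0.095) = -59.2°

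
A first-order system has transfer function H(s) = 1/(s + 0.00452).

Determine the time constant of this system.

For H(s) = 1/(s + 1/τ), the pole is at -1/τ = -0.00452, so τ = 1/0.00452 = 221.2 s.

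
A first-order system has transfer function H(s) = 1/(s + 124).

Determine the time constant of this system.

For H(s) = 1/(s + 1/τ), the pole is at -1/τ = -124, so τ = 1/124 = 0.0081 s.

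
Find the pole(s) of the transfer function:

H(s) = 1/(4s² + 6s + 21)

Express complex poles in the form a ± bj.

Discriminant = 6² - 4×4×21 = 36 - 336 = -300 < 0, so the poles are a complex conjugate pair s = (-6 ± j√300)/(2×4). Real part = -6/(2×4) = -6/8 = -0.75; imaginary part = ±√300/(2×4) ≈ 2.1651. Poles: s = -0.75 ± 2.1651j.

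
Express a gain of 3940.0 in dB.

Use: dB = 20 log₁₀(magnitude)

dB = 20 log₁₀(3940.0) = 71.9 dB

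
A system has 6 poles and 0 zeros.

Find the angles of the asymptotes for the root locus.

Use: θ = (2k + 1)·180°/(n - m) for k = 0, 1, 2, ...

n - m = 6 - 0 = 6. Angles: θk = (2k + 1)·180°/6 = 30°, 90°, 150°, 210°, 270°, 330°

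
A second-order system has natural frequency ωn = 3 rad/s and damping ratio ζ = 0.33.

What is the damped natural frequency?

ωd = ωn√(1 - ζ²) = 3√(1 - 0.33²) = 2.83 rad/s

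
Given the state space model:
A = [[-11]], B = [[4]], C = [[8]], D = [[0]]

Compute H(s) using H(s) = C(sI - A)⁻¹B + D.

(sI - A)⁻¹ = 1/(s + 11). H(s) = 8 × 4/(s + 11) + 0 = 32/(s + 11).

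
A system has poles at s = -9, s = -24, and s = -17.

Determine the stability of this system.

All poles are in the left half-plane. System is stable.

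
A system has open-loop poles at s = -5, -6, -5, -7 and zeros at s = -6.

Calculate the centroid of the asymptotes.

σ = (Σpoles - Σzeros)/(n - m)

σ = (Σpoles - Σzeros)/(n - m) = (-23 - (-6))/(4 - 1) = -17/3 = -5.67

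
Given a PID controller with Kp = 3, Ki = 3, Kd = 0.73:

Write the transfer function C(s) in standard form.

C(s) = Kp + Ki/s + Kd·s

Substituting values: C(s) = 3 + 3/s + 0.73s = (0.73s² + 3s + 3)/s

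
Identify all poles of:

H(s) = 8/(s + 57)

Pole is where denominator = 0: s + 57 = 0, so s = -57.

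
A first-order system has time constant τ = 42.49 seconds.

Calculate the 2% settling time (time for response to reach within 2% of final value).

For first-order system, 2% settling time ≈ 4τ = 4 × 42.49 = 169.96 s.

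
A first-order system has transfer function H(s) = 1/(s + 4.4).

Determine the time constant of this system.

For H(s) = 1/(s + 1/τ), the pole is at -1/τ = -4.4, so τ = 1/4.4 = 0.2273 s.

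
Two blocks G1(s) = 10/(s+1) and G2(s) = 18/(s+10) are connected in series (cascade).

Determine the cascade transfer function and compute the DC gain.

Series: multiply transfer functions. G_eq = 10/(s+1) × 18/(s+10) = 180/((s+1)(s+10)). DC gain = 180/(1×10) = 18.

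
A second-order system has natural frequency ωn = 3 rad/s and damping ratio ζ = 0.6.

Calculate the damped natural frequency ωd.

ωd = ωn√(1 - ζ²) = 3√(1 - 0.6²) = 2.4 rad/s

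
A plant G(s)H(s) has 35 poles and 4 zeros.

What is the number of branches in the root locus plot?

Root locus has n branches where n = number of poles = 35.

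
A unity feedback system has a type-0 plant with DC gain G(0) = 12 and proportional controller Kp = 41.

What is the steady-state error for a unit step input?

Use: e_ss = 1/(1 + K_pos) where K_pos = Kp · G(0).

K_pos = Kp · G(0) = 41 × 12 = 492. e_ss = 1/(1 + 492) = 0.0020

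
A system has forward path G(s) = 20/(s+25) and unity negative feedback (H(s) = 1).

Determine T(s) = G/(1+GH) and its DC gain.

T(s) = G/(1+GH) = [20/(s+25)] / [1 + 20/(s+25)] = 20/(s+25+20) = 20/(s+45). DC gain = 20/45 = 0.4444.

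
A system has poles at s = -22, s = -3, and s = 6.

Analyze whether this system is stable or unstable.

Pole(s) at s = 6 are not in the left half-plane. System is unstable.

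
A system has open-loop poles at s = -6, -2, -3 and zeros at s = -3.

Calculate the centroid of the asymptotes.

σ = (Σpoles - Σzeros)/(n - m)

σ = (Σpoles - Σzeros)/(n - m) = (-11 - (-3))/(3 - 1) = -8/2 = -4.0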